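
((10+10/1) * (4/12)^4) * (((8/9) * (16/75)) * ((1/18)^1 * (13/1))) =3328/98415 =0.03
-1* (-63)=63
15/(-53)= -15/53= -0.28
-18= -18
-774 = -774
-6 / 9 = -2 / 3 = -0.67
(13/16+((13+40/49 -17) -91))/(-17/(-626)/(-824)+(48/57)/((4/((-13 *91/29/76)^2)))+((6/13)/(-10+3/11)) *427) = 18936267089943757593/4096612125300065609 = 4.62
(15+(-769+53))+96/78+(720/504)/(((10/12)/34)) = -58375/91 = -641.48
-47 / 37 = -1.27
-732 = -732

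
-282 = -282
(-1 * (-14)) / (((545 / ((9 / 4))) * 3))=21 / 1090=0.02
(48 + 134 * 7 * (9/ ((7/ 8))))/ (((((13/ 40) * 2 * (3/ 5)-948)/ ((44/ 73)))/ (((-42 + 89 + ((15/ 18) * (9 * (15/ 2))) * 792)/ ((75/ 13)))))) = -329786609152/ 6917553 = -47673.88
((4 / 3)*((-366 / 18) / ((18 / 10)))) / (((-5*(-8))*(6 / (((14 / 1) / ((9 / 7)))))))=-0.68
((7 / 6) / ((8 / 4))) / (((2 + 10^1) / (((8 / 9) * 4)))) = 14 / 81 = 0.17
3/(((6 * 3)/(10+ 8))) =3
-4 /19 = -0.21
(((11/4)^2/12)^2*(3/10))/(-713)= -14641/87613440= -0.00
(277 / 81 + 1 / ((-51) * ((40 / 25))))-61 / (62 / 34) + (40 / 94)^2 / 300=-22663763177 / 754364664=-30.04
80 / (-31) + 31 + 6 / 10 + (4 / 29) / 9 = 1174598 / 40455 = 29.03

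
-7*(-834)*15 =87570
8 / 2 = 4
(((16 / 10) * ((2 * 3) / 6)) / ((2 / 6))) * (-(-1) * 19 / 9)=152 / 15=10.13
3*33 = 99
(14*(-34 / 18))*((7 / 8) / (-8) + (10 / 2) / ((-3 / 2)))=78659 / 864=91.04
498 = 498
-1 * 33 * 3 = -99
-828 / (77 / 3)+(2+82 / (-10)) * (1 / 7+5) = -3528 / 55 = -64.15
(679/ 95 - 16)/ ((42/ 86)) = -36163/ 1995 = -18.13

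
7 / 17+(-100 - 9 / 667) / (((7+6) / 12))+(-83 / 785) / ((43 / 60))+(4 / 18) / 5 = -4120412620931 / 44781509565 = -92.01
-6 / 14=-3 / 7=-0.43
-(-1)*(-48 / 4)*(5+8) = -156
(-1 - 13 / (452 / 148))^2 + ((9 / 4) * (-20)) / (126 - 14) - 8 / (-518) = 1441709215 / 52914736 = 27.25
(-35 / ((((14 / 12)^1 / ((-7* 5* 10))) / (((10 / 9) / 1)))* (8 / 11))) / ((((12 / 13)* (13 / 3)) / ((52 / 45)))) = 125125 / 27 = 4634.26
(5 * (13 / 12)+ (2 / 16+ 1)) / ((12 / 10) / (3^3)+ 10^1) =2355 / 3616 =0.65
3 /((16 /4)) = 3 /4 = 0.75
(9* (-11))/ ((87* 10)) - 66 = -19173/ 290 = -66.11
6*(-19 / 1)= -114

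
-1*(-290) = 290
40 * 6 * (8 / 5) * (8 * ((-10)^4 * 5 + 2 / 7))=1075206144 / 7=153600877.71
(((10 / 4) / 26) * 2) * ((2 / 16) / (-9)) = -5 / 1872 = -0.00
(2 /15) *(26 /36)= 13 /135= 0.10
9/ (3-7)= -9/ 4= -2.25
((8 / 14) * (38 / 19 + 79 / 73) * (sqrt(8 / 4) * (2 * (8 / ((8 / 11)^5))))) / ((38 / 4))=20.62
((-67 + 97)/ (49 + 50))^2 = 100/ 1089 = 0.09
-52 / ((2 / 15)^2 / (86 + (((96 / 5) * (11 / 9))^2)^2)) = -199635214558 / 225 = -887267620.26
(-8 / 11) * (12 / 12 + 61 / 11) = -576 / 121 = -4.76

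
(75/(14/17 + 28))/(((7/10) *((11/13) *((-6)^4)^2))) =5525/2112397056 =0.00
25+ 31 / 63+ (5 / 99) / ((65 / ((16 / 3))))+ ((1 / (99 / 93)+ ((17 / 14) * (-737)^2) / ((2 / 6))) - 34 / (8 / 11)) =213909705769 / 108108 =1978666.76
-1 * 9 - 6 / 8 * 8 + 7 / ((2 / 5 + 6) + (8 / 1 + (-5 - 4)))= -370 / 27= -13.70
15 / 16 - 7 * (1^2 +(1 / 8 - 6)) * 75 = 40965 / 16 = 2560.31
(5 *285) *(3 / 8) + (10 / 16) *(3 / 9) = 6415 / 12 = 534.58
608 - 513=95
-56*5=-280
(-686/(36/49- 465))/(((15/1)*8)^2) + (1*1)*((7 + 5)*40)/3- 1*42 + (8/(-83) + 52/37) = 60013405948697/503007688800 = 119.31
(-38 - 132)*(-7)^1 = 1190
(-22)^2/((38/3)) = 38.21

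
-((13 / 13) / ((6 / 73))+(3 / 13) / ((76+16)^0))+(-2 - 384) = -31075 / 78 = -398.40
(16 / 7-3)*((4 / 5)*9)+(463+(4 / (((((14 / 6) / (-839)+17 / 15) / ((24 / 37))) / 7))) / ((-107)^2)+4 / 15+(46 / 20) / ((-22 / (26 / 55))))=87693045786387791 / 191437852579050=458.08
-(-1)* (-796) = -796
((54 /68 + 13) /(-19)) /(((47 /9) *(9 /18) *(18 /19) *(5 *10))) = -469 /79900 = -0.01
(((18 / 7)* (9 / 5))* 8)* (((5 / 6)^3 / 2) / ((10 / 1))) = 15 / 14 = 1.07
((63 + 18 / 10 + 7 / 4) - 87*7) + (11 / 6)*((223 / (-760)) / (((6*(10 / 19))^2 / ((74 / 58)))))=-13593351659 / 25056000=-542.52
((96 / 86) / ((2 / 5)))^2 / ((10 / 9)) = 12960 / 1849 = 7.01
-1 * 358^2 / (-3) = 128164 / 3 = 42721.33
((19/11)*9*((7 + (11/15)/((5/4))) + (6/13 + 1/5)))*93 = 42630642/3575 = 11924.66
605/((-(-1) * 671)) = 0.90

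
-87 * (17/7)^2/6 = -8381/98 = -85.52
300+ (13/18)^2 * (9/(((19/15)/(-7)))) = 62485/228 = 274.06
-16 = -16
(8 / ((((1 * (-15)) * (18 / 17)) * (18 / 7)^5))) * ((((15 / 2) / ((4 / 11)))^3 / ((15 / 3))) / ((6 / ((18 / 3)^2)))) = -1901459945 / 40310784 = -47.17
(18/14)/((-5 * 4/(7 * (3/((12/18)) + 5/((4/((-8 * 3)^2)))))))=-13041/40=-326.02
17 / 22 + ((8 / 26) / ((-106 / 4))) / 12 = 35095 / 45474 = 0.77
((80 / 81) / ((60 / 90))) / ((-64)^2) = 5 / 13824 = 0.00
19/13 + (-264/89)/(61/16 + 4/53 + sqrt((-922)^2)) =1324783387/908422021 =1.46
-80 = -80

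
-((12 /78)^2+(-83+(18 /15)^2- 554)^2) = -42665796749 /105625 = -403936.54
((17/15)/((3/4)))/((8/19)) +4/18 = 343/90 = 3.81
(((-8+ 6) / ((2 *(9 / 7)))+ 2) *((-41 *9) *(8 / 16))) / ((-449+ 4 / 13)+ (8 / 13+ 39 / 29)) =170027 / 336836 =0.50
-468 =-468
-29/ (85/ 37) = -1073/ 85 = -12.62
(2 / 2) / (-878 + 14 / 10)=-5 / 4383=-0.00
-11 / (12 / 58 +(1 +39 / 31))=-9889 / 2216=-4.46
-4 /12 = -1 /3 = -0.33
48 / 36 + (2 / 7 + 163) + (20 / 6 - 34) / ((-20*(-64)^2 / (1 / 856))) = 60604252321 / 368148480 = 164.62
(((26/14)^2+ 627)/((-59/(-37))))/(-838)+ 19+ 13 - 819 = -953887425/1211329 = -787.47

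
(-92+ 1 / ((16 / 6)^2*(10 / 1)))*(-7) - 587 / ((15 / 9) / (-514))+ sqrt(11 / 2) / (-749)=181674.70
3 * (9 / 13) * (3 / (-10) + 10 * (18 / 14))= 23733 / 910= 26.08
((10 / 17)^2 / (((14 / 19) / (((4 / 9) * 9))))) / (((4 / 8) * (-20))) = -380 / 2023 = -0.19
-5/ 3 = -1.67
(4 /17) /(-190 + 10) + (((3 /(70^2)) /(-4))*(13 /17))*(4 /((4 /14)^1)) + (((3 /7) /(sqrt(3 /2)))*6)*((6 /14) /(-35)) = -18*sqrt(6) /1715 -631 /214200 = -0.03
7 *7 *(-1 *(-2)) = 98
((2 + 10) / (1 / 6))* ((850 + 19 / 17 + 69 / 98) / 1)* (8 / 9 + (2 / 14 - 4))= -62441940 / 343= -182046.47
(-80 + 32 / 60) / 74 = -596 / 555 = -1.07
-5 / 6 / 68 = -5 / 408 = -0.01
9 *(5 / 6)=15 / 2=7.50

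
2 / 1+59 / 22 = 103 / 22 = 4.68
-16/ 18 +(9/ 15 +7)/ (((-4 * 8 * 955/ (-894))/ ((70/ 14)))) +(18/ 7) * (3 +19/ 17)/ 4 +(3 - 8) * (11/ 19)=-0.02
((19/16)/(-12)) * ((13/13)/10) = -19/1920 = -0.01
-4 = -4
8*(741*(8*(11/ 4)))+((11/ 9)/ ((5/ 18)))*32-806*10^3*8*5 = -160547216/ 5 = -32109443.20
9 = 9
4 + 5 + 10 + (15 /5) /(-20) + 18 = 737 /20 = 36.85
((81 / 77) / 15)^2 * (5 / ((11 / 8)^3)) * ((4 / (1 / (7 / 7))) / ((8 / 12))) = 2239488 / 39457495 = 0.06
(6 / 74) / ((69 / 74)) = 2 / 23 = 0.09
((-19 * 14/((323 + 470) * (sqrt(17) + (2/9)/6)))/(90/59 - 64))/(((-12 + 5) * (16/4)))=1593/3812820128 - 43011 * sqrt(17)/3812820128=-0.00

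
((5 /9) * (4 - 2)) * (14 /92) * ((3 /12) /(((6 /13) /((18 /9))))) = 455 /2484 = 0.18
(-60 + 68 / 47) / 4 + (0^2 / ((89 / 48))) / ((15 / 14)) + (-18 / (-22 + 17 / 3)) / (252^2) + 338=875769599 / 2708328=323.36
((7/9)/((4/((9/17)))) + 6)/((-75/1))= -83/1020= -0.08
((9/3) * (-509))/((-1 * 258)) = 509/86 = 5.92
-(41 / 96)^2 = -1681 / 9216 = -0.18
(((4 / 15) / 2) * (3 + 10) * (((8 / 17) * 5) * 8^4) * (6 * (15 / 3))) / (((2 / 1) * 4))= 1064960 / 17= 62644.71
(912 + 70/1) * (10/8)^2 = 12275/8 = 1534.38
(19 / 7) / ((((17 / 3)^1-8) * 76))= -3 / 196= -0.02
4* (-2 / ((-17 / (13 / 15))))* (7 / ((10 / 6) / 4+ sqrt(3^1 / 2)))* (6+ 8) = -40768 / 3247+ 244608* sqrt(6) / 16235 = 24.35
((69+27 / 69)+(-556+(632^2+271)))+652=9196789 / 23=399860.39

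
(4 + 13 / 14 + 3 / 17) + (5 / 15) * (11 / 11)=3883 / 714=5.44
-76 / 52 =-1.46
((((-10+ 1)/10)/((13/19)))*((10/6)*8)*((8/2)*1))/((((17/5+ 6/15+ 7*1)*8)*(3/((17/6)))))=-1615/2106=-0.77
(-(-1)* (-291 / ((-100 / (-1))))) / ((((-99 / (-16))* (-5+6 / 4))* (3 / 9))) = 776 / 1925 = 0.40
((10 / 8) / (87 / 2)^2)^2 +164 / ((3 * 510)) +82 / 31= 415490874763 / 150958520235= 2.75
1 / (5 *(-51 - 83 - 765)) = -1 / 4495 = -0.00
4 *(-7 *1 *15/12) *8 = -280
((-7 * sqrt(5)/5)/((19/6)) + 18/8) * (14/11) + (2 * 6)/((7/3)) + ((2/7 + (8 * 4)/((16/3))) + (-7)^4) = 371955/154-588 * sqrt(5)/1045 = 2414.03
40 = 40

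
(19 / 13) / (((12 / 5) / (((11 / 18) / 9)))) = 1045 / 25272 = 0.04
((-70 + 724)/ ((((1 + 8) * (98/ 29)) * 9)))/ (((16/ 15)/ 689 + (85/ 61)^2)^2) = 519424330130653025/ 820930260915984387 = 0.63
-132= -132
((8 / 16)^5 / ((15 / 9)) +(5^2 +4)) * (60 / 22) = 13929 / 176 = 79.14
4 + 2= 6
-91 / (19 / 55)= -5005 / 19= -263.42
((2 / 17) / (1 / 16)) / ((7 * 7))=32 / 833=0.04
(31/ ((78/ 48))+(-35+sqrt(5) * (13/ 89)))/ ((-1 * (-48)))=-69/ 208+13 * sqrt(5)/ 4272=-0.32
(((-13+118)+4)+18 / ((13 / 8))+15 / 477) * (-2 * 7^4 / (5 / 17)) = -20266783376 / 10335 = -1960985.33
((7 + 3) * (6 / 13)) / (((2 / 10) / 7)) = 2100 / 13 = 161.54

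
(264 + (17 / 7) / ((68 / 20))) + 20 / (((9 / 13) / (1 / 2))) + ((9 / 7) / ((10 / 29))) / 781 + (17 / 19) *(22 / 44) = 1306980908 / 4674285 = 279.61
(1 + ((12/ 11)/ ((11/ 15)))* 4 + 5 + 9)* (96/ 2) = 121680/ 121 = 1005.62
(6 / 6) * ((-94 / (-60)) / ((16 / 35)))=329 / 96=3.43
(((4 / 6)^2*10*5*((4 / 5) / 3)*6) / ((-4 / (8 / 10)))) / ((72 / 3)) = -8 / 27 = -0.30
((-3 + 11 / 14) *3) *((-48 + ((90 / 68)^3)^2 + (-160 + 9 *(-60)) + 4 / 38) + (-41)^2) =-2561741640546927 / 410917974656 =-6234.19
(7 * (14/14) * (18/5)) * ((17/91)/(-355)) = -306/23075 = -0.01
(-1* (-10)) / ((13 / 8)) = 80 / 13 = 6.15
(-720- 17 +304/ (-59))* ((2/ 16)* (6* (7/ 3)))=-306509/ 236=-1298.77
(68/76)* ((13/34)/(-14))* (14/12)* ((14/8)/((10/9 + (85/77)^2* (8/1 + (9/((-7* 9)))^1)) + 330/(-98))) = -0.01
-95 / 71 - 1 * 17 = -1302 / 71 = -18.34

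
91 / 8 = 11.38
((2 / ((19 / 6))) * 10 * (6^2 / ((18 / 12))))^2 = 8294400 / 361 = 22976.18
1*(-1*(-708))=708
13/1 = 13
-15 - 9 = -24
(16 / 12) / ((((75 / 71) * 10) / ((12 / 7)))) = 568 / 2625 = 0.22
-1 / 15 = -0.07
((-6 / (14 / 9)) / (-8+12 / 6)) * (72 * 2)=648 / 7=92.57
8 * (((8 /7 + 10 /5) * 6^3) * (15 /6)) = 95040 /7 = 13577.14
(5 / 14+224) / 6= 37.39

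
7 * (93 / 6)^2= 1681.75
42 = 42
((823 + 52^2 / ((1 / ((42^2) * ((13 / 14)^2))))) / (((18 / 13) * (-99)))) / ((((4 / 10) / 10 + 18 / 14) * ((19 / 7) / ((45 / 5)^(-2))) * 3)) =-34.32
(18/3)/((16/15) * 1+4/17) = 765/166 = 4.61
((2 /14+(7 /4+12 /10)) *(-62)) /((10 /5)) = -13423 /140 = -95.88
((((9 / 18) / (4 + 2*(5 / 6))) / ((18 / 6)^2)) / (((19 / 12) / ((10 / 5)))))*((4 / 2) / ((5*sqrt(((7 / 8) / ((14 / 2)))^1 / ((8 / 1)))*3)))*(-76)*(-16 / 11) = 4096 / 2805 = 1.46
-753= -753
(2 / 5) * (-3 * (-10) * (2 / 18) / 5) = 4 / 15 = 0.27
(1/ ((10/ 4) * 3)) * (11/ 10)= 11/ 75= 0.15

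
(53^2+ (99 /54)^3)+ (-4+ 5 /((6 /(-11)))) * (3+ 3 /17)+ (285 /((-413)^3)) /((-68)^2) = 24391281947125007 /8794916985456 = 2773.34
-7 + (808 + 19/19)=802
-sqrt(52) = -2*sqrt(13) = -7.21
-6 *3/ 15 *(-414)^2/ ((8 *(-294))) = 42849/ 490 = 87.45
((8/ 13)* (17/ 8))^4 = 83521/ 28561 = 2.92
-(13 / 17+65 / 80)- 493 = -134525 / 272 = -494.58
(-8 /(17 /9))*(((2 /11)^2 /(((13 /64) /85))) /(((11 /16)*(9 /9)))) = -1474560 /17303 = -85.22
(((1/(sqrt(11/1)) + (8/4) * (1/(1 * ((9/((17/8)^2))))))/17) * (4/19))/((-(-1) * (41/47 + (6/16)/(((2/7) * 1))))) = 3008 * sqrt(11)/5837579 + 1598/280953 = 0.01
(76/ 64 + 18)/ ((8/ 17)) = 5219/ 128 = 40.77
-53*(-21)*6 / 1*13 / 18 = 4823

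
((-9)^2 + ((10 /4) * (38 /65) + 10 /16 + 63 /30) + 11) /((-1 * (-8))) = 50017 /4160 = 12.02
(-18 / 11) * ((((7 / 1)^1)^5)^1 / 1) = -302526 / 11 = -27502.36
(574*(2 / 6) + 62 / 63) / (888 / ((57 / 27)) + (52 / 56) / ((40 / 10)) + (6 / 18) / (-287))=75506912 / 165237375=0.46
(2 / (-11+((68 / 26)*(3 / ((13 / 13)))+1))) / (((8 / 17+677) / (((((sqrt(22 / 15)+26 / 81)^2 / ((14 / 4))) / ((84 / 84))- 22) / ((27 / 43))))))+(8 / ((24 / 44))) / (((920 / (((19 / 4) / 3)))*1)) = 6648299372783 / 91972306114920- 494156*sqrt(330) / 18512944065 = 0.07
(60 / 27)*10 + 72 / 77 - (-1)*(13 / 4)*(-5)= 19147 / 2772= 6.91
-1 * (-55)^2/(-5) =605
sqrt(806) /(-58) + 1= 1 - sqrt(806) /58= 0.51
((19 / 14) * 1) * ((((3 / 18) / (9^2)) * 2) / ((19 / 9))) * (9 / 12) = 1 / 504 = 0.00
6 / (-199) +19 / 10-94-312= -804219 / 1990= -404.13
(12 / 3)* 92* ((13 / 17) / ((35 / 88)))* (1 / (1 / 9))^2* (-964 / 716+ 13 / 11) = -1004410368 / 106505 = -9430.64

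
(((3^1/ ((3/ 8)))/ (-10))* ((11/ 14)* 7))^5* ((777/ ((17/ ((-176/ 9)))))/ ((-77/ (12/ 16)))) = -762737536/ 53125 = -14357.41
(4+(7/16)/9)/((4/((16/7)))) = 583/252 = 2.31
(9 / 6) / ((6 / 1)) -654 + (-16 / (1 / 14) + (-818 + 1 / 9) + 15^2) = -1470.64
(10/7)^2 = 100/49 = 2.04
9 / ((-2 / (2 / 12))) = -3 / 4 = -0.75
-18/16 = -1.12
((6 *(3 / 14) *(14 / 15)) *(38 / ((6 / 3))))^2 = 12996 / 25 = 519.84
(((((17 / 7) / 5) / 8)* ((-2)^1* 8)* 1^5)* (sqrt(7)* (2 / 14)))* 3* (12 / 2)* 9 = -5508* sqrt(7) / 245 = -59.48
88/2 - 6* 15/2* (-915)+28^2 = 42003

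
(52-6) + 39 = 85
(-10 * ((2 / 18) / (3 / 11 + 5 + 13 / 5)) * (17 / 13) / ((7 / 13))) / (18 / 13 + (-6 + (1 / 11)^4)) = 0.07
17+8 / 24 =52 / 3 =17.33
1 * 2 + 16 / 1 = 18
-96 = -96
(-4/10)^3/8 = -1/125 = -0.01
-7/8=-0.88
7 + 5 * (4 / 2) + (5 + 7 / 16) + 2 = 391 / 16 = 24.44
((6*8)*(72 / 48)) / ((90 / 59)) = 236 / 5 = 47.20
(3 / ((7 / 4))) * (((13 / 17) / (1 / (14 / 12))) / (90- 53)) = 26 / 629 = 0.04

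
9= 9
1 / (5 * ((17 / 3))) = 3 / 85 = 0.04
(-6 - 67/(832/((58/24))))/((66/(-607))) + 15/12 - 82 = -15668599/658944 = -23.78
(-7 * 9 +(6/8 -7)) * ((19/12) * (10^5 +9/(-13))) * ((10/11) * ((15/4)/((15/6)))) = -3109933015/208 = -14951601.03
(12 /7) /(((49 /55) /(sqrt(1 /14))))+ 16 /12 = 330 * sqrt(14) /2401+ 4 /3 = 1.85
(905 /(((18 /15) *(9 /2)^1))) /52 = 4525 /1404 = 3.22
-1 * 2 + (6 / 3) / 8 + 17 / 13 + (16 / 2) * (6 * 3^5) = 606505 / 52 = 11663.56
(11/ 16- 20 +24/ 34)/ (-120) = 1687/ 10880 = 0.16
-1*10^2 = -100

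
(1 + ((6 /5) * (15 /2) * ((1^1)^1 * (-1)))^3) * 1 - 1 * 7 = -735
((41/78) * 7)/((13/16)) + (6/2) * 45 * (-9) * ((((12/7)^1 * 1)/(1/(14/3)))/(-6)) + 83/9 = 2484935/1521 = 1633.75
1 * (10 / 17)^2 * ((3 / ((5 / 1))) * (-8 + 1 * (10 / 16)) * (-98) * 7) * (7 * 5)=10624425 / 289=36762.72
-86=-86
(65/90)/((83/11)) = 143/1494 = 0.10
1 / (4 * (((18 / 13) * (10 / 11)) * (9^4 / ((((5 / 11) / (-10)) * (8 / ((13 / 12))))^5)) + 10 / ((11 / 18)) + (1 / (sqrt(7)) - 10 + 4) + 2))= -28202070784418578432 / 218634515785599433904014671 - 2078764171264 * sqrt(7) / 218634515785599433904014671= -0.00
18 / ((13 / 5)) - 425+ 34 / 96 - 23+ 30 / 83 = -22807193 / 51792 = -440.36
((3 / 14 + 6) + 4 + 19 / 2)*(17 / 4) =1173 / 14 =83.79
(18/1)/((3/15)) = 90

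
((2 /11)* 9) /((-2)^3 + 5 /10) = -12 /55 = -0.22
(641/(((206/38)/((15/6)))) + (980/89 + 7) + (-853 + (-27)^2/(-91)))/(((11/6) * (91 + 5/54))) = -147949274250/45137565473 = -3.28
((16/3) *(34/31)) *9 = 1632/31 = 52.65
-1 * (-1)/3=1/3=0.33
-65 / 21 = -3.10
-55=-55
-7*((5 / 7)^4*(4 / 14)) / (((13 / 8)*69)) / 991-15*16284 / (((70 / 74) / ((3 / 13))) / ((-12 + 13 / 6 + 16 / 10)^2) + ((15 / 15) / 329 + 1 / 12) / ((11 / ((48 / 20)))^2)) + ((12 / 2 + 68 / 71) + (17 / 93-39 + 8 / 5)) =-834567073558349407361313411 / 220653937420900059440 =-3782244.19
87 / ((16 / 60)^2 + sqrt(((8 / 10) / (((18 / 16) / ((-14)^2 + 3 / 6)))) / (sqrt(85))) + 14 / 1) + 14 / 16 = -735791657625 * 17^(3 / 4) * sqrt(393) * 5^(1 / 4) / 106125636115457- 103855162500 * 17^(1 / 4) * sqrt(393) * 5^(3 / 4) / 106125636115457 + 5480090741250 * sqrt(85) / 106125636115457 + 6023116599033899 / 849005088923656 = 5.72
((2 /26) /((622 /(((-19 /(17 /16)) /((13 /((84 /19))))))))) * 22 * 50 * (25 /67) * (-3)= 55440000 /59864701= 0.93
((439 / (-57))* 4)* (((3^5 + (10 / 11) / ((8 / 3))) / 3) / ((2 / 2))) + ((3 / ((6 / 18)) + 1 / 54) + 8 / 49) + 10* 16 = -1288349767 / 553014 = -2329.69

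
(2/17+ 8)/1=138/17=8.12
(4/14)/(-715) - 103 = -515517/5005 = -103.00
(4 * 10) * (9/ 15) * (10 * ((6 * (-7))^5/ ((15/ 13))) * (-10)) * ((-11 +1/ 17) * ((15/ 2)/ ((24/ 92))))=-1453652435289600/ 17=-85508966781741.18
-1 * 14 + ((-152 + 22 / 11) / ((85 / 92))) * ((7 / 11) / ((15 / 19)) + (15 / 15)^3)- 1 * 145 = -84565 / 187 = -452.22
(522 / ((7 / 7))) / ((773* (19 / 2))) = 1044 / 14687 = 0.07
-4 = -4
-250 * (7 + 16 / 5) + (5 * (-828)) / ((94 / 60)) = -244050 / 47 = -5192.55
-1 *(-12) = 12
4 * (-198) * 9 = -7128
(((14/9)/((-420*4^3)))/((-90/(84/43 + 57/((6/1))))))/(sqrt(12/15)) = 197*sqrt(5)/53498880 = 0.00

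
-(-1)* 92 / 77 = 92 / 77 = 1.19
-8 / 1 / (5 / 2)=-16 / 5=-3.20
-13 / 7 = -1.86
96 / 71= 1.35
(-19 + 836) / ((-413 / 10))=-8170 / 413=-19.78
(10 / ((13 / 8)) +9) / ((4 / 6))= 591 / 26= 22.73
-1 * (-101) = 101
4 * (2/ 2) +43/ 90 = 403/ 90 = 4.48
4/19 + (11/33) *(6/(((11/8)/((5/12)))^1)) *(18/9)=892/627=1.42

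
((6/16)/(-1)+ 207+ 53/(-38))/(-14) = -31195/2128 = -14.66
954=954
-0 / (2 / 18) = 0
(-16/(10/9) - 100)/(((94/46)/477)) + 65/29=-181971673/6815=-26701.64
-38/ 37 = -1.03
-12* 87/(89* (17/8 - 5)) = 8352/2047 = 4.08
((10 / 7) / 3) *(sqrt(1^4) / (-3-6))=-10 / 189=-0.05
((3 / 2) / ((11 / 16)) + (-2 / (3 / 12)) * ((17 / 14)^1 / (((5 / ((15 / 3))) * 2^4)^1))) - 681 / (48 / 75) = -1308985 / 1232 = -1062.49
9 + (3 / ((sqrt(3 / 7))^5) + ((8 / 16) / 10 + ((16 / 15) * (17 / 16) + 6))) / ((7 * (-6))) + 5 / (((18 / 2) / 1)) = 7883 / 840 - 7 * sqrt(21) / 54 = 8.79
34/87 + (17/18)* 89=44081/522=84.45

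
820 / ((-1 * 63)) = -820 / 63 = -13.02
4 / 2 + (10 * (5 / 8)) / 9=97 / 36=2.69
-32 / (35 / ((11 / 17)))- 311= -185397 / 595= -311.59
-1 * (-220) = 220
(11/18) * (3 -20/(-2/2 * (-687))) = 22451/12366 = 1.82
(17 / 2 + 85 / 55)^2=48841 / 484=100.91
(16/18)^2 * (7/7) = 64/81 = 0.79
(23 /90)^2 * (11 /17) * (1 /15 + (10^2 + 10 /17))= 149356273 /35113500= 4.25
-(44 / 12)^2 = -121 / 9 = -13.44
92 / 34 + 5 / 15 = 155 / 51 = 3.04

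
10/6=5/3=1.67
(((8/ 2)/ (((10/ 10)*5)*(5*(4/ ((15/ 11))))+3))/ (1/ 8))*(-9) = -3.77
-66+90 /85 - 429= -8397 /17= -493.94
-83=-83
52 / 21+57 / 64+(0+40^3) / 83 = 86391575 / 111552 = 774.45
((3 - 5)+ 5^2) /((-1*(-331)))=23 /331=0.07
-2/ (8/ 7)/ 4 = -7/ 16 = -0.44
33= 33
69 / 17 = 4.06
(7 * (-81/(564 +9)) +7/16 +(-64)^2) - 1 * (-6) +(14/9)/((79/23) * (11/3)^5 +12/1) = 160311422119289/39086536432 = 4101.45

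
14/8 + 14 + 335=350.75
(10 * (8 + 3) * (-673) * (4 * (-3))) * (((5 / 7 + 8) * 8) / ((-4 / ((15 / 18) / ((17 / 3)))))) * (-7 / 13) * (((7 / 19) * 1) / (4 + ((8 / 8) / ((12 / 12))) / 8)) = 459793600 / 4199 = 109500.74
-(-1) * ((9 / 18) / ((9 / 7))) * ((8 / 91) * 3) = 4 / 39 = 0.10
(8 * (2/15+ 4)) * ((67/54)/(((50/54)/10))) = 33232/75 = 443.09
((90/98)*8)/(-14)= -0.52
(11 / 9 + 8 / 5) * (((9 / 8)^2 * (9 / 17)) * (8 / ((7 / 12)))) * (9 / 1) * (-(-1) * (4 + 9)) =3610737 / 1190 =3034.23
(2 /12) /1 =1 /6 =0.17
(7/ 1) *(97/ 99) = 679/ 99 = 6.86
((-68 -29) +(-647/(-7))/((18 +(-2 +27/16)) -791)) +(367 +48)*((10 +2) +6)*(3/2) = 962064636/86611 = 11107.88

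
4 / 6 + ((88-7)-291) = -628 / 3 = -209.33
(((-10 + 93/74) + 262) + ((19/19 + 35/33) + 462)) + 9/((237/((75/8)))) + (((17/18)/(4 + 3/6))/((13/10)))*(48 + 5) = 196704353839/270856872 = 726.23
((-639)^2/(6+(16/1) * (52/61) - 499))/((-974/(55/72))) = 16912555/25316208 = 0.67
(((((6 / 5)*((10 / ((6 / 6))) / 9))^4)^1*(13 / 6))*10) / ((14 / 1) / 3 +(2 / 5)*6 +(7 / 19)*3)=1580800 / 188649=8.38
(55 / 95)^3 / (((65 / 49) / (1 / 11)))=5929 / 445835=0.01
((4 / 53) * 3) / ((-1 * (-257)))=12 / 13621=0.00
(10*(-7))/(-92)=35/46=0.76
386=386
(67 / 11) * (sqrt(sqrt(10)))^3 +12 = 12 +67 * 10^(3 / 4) / 11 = 46.25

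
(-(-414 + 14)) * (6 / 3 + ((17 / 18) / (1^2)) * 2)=14000 / 9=1555.56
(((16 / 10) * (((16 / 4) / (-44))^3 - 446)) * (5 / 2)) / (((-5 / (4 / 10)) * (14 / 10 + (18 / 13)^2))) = 802583704 / 18653965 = 43.02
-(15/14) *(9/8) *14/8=-135/64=-2.11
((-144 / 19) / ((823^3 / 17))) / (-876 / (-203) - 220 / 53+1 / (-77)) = -0.00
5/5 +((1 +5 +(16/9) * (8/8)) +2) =97/9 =10.78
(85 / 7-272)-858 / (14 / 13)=-1056.57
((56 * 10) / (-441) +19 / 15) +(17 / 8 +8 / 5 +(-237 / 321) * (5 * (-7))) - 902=-235243927 / 269640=-872.44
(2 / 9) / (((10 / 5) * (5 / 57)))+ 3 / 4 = 2.02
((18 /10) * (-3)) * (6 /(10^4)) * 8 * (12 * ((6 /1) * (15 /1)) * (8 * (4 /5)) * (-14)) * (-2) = -15676416 /3125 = -5016.45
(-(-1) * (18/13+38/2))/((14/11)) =2915/182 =16.02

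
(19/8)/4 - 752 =-24045/32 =-751.41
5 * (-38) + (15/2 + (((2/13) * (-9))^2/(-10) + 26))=-264809/1690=-156.69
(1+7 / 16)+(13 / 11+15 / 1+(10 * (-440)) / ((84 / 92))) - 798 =-20695487 / 3696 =-5599.43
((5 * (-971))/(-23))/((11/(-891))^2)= 31853655/23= 1384941.52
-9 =-9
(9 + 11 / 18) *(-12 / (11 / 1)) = -346 / 33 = -10.48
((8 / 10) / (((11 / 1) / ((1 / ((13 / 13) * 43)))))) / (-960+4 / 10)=-2 / 1134727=-0.00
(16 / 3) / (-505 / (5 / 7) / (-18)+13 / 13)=96 / 725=0.13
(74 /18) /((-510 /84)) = -518 /765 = -0.68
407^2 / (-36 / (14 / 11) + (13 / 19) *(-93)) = -22031317 / 12225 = -1802.15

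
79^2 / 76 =6241 / 76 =82.12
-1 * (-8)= 8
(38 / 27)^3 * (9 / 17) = 54872 / 37179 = 1.48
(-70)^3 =-343000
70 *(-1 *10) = -700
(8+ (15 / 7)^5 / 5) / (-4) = -286331 / 67228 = -4.26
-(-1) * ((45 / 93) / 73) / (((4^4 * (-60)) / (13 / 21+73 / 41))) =-1033 / 997602816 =-0.00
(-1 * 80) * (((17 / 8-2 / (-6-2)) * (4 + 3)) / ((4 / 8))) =-2660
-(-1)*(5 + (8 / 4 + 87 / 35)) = 332 / 35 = 9.49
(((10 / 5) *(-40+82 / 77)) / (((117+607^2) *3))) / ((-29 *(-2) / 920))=-1379080 / 1234511817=-0.00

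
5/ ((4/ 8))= 10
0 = 0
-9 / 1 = -9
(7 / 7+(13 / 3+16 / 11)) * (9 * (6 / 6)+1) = 2240 / 33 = 67.88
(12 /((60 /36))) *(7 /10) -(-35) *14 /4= 6377 /50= 127.54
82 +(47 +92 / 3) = 479 / 3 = 159.67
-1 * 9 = -9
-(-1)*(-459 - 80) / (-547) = 539 / 547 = 0.99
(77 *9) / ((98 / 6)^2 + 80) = 2.00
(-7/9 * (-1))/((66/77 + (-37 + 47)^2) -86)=49/936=0.05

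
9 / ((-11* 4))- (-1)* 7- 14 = -317 / 44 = -7.20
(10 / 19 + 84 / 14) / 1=124 / 19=6.53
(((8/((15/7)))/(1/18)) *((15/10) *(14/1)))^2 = 49787136/25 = 1991485.44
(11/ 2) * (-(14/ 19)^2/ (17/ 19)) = -1078/ 323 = -3.34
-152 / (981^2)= -152 / 962361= -0.00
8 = 8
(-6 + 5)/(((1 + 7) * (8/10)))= -5/32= -0.16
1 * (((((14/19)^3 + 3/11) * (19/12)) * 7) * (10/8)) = 1776635/190608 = 9.32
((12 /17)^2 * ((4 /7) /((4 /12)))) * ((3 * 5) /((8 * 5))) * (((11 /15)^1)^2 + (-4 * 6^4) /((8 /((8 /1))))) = -83972088 /50575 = -1660.35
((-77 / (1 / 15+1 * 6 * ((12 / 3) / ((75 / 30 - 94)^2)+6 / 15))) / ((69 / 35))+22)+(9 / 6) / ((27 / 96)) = 2235493 / 194097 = 11.52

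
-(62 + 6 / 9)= -188 / 3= -62.67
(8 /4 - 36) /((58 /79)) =-1343 /29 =-46.31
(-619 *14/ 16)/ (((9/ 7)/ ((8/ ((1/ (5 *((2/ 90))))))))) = -374.46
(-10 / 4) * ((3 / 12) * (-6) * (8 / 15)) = 2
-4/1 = -4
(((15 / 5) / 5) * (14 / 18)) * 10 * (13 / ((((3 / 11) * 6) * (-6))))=-1001 / 162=-6.18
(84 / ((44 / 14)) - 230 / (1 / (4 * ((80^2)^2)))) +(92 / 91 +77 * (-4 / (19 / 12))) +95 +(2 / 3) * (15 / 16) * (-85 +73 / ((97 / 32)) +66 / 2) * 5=-139039176061971953 / 3689686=-37683200159.03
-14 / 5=-2.80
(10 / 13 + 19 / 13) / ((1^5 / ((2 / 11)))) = 58 / 143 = 0.41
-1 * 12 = -12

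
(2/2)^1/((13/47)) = 47/13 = 3.62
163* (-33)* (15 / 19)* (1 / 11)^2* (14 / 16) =-51345 / 1672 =-30.71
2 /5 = 0.40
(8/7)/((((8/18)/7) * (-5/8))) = -144/5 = -28.80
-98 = -98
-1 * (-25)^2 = -625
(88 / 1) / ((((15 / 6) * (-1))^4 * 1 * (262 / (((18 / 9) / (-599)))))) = -0.00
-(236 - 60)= -176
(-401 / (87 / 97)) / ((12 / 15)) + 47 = -178129 / 348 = -511.86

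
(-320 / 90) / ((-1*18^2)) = 8 / 729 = 0.01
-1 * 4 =-4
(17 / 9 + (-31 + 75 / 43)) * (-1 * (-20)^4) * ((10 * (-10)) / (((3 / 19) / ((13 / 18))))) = -20927816000000 / 10449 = -2002853478.80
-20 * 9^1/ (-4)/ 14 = 45/ 14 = 3.21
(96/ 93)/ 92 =8/ 713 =0.01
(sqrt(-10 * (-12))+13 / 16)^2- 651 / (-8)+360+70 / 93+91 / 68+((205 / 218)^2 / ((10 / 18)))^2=13 * sqrt(30) / 4+32374280321645813 / 57131789450496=584.46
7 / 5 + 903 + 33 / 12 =18143 / 20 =907.15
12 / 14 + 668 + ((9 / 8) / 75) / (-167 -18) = 173233979 / 259000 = 668.86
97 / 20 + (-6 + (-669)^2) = 8951197 / 20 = 447559.85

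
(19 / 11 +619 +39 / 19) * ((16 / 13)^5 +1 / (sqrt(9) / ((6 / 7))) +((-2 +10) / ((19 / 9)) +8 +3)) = 11147.33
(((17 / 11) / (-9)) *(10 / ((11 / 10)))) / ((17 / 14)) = -1400 / 1089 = -1.29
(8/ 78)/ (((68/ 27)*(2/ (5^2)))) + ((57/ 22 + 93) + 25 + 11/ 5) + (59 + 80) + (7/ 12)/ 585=344332957/ 1312740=262.30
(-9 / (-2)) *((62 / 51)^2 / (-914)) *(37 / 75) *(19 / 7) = -675583 / 69338325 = -0.01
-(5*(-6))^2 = -900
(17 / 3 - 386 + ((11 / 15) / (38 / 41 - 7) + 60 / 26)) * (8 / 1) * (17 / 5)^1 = -10285.58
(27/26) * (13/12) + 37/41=665/328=2.03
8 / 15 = 0.53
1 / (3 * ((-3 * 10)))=-1 / 90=-0.01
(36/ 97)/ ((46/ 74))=1332/ 2231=0.60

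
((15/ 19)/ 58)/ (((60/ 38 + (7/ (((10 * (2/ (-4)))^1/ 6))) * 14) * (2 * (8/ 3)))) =-75/ 3409472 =-0.00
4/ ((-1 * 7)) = -4/ 7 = -0.57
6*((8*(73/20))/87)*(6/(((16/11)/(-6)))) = -7227/145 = -49.84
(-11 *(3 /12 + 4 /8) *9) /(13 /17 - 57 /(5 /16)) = 25245 /61756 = 0.41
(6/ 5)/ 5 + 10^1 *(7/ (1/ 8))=14006/ 25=560.24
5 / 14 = 0.36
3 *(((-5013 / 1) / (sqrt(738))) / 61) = -5013 *sqrt(82) / 5002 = -9.08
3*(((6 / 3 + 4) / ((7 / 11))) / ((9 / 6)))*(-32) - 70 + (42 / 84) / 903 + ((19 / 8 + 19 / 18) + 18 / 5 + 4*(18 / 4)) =-70260349 / 108360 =-648.40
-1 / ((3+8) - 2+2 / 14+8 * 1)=-7 / 120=-0.06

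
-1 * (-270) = 270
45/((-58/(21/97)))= -945/5626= -0.17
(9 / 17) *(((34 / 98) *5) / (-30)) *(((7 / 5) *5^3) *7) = -75 / 2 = -37.50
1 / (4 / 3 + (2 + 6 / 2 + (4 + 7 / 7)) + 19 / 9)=9 / 121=0.07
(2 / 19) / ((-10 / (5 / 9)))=-1 / 171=-0.01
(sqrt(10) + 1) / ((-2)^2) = 1 / 4 + sqrt(10) / 4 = 1.04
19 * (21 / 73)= 399 / 73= 5.47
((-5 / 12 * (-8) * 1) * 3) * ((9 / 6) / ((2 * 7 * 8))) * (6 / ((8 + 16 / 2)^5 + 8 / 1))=15 / 19573568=0.00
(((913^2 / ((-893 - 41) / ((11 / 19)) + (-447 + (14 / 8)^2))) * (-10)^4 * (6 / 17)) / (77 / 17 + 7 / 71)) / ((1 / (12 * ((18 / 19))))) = -22499160963840000 / 6404638541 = -3512947.81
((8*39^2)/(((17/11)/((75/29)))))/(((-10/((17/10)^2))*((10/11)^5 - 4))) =8083632843/4641740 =1741.51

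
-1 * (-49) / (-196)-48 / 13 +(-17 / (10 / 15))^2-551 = 1239 / 13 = 95.31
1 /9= 0.11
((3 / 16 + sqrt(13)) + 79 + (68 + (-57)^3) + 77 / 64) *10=-59214275 / 32 + 10 *sqrt(13)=-1850410.04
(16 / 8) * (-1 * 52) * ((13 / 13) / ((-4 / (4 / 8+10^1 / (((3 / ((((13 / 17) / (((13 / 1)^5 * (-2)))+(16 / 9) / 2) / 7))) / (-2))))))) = -63605167 / 7058961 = -9.01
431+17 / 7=3034 / 7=433.43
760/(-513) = -40/27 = -1.48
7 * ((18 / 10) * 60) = 756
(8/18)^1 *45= 20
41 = 41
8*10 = 80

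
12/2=6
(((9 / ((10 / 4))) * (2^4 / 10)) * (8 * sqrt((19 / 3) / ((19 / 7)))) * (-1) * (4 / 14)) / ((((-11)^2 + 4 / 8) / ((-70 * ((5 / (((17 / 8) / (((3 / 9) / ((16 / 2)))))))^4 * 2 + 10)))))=13855387648 * sqrt(21) / 547981281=115.87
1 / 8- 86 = -687 / 8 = -85.88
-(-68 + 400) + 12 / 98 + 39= -14351 / 49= -292.88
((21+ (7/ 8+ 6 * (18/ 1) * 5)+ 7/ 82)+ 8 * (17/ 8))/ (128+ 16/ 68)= 3228283/ 715040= 4.51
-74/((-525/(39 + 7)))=3404/525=6.48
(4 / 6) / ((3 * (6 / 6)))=2 / 9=0.22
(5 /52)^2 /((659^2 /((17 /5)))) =85 /1174295824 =0.00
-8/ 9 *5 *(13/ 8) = -65/ 9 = -7.22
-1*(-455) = 455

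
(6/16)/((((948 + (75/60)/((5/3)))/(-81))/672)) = -27216/1265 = -21.51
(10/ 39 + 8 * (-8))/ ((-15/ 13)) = 2486/ 45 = 55.24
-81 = -81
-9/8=-1.12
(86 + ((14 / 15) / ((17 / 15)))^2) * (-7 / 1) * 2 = -350700 / 289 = -1213.49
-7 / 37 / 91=-1 / 481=-0.00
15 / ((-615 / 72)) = -72 / 41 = -1.76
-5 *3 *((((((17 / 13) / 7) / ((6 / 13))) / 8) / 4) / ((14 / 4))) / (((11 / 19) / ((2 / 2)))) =-1615 / 17248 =-0.09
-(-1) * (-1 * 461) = -461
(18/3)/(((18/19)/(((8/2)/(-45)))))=-76/135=-0.56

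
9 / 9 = 1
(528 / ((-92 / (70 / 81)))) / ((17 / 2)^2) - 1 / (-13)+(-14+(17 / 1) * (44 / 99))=-15016205 / 2333097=-6.44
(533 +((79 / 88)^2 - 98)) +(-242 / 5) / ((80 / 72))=75938809 / 193600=392.25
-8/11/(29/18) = -0.45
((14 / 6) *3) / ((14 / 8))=4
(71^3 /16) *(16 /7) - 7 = 357862 /7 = 51123.14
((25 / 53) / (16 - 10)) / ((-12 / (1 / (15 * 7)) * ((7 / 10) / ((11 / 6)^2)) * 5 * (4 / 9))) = -605 / 4487616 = -0.00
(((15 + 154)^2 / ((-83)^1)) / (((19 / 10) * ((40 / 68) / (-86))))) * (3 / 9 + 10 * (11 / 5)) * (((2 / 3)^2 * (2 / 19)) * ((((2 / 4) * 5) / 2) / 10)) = 2797664194 / 809001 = 3458.17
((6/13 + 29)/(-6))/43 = -383/3354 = -0.11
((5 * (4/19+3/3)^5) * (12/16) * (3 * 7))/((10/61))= 24734866149/19808792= 1248.68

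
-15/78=-5/26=-0.19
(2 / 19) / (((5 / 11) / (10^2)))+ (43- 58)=155 / 19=8.16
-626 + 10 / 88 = -27539 / 44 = -625.89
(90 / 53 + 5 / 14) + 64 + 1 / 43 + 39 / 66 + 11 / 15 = 177420563 / 2632245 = 67.40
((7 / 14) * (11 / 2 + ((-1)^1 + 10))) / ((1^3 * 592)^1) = 29 / 2368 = 0.01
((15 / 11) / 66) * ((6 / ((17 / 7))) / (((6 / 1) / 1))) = 35 / 4114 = 0.01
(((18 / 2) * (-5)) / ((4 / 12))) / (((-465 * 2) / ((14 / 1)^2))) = 882 / 31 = 28.45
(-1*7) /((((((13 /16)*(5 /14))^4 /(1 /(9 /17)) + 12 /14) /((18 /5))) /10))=-3595177033728 /12282045187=-292.72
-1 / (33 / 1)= -1 / 33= -0.03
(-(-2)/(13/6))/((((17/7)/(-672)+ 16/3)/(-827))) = -15560832/108641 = -143.23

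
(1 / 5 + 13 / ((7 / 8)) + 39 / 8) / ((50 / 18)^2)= 452061 / 175000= 2.58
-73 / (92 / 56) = -1022 / 23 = -44.43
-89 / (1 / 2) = -178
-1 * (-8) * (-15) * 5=-600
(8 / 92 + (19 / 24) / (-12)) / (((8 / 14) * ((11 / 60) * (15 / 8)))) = 973 / 9108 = 0.11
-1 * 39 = -39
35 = 35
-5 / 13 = -0.38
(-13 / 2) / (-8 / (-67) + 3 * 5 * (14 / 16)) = -3484 / 7099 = -0.49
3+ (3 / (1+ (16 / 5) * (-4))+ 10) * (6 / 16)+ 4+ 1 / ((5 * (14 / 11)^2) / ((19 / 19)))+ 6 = 1940223 / 115640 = 16.78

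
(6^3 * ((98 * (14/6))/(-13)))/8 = -6174/13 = -474.92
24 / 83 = 0.29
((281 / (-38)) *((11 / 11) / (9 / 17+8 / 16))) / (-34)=281 / 1330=0.21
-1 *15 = -15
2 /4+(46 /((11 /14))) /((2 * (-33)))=-281 /726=-0.39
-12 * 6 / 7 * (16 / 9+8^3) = -36992 / 7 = -5284.57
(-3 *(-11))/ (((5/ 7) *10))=231/ 50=4.62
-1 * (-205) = 205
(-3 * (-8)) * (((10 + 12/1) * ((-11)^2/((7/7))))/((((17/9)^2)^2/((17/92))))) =104792292/112999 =927.37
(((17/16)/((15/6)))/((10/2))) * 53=901/200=4.50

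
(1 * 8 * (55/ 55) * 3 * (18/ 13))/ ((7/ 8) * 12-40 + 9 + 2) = -864/ 481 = -1.80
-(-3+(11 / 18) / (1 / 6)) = -2 / 3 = -0.67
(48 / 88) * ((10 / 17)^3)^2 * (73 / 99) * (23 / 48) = 209875000 / 26285812641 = 0.01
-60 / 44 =-15 / 11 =-1.36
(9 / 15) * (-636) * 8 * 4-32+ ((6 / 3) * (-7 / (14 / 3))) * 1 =-61231 / 5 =-12246.20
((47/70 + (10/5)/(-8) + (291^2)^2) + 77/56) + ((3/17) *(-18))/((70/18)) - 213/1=34133348573143/4760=7170871548.98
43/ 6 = 7.17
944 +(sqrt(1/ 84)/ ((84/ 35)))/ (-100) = 944 -sqrt(21)/ 10080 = 944.00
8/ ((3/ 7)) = 56/ 3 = 18.67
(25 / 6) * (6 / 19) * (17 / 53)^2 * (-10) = -72250 / 53371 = -1.35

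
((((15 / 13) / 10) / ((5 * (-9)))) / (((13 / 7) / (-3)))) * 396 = 1386 / 845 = 1.64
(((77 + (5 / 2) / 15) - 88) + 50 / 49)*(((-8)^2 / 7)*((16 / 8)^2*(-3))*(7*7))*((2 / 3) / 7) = 738560 / 147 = 5024.22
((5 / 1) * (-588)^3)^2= 1033246553039769600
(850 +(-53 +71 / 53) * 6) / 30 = 14311 / 795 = 18.00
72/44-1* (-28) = 326/11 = 29.64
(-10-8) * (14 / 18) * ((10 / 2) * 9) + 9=-621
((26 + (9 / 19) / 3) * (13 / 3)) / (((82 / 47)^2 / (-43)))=-613711007 / 383268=-1601.26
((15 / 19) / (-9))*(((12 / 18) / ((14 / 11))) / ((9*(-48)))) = 55 / 517104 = 0.00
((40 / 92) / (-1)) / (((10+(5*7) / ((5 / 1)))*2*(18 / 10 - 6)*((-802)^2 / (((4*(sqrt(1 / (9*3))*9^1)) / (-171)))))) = -0.00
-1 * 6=-6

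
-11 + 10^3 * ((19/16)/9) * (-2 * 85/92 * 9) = -202887/92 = -2205.29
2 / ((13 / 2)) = 4 / 13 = 0.31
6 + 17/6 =53/6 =8.83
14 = 14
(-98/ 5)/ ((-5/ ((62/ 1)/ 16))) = 1519/ 100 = 15.19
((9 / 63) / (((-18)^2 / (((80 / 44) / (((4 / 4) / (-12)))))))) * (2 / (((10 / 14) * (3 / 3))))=-8 / 297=-0.03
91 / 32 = 2.84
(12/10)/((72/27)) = 9/20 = 0.45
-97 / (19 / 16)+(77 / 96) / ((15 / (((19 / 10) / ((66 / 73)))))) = -133908329 / 1641600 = -81.57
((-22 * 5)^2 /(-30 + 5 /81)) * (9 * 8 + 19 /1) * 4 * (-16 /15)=76108032 /485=156923.78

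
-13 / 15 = -0.87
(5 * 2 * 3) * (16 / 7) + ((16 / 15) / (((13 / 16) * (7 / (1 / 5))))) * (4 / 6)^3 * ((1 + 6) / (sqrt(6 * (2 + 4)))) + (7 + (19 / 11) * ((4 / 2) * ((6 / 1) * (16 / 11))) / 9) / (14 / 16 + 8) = 331267777688 / 4749319575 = 69.75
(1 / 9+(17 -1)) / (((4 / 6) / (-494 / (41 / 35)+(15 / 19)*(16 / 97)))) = -2309533175 / 226689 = -10188.11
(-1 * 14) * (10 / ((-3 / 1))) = 140 / 3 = 46.67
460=460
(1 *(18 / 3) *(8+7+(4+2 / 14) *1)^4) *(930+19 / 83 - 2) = 149040270259488 / 199283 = 747882510.10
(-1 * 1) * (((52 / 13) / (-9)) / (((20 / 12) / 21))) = 28 / 5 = 5.60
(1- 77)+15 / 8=-593 / 8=-74.12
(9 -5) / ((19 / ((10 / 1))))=40 / 19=2.11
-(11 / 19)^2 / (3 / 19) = -121 / 57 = -2.12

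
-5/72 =-0.07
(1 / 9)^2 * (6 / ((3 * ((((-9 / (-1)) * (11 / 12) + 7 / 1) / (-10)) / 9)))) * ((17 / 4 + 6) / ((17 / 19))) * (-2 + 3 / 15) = 3116 / 1037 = 3.00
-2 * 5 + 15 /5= -7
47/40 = 1.18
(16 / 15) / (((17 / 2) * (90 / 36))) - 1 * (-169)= 215539 / 1275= 169.05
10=10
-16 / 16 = -1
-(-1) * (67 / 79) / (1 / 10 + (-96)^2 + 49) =670 / 7319429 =0.00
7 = 7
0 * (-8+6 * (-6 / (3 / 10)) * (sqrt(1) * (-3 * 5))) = 0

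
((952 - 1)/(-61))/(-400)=0.04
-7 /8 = -0.88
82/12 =41/6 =6.83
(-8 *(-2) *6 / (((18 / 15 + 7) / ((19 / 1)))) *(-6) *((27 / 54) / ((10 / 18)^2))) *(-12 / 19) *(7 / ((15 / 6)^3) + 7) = 260620416 / 25625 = 10170.55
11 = 11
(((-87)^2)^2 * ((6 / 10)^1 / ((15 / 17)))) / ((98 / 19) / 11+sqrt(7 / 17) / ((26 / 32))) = -4093604524472463 / 90507250+2212187060413044 * sqrt(119) / 316775375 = 30950941.03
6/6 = 1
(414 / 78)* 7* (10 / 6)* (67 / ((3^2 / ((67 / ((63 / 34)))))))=17551990 / 1053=16668.56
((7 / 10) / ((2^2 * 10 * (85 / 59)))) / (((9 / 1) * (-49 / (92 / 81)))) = -1357 / 43375500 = -0.00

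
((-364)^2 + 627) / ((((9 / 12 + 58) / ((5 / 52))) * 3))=133123 / 1833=72.63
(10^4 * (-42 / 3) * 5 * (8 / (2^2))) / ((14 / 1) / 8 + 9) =-5600000 / 43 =-130232.56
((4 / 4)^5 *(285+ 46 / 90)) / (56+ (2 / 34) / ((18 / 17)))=25696 / 5045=5.09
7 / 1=7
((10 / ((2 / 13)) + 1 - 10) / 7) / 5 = 8 / 5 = 1.60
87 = 87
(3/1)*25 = 75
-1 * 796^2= -633616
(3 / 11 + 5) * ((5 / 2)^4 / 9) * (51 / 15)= 61625 / 792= 77.81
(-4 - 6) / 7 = -10 / 7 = -1.43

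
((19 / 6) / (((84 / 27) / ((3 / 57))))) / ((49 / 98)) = 3 / 28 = 0.11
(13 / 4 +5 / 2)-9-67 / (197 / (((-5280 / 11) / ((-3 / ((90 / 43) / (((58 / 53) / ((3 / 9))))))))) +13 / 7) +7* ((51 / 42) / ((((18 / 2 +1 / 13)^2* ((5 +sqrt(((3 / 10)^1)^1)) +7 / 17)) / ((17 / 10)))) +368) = 10053546469543782585 / 3934702019964676-14115049* sqrt(30) / 23329105040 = 2555.09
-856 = -856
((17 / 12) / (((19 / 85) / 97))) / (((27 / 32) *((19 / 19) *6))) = 560660 / 4617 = 121.43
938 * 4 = 3752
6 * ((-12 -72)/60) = -42/5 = -8.40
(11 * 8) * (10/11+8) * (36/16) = 1764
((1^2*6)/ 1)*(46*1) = 276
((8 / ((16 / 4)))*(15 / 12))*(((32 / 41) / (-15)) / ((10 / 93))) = -248 / 205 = -1.21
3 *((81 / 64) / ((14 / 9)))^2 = 1594323 / 802816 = 1.99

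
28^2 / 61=784 / 61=12.85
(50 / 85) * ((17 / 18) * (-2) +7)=3.01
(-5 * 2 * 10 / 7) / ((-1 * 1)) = 100 / 7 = 14.29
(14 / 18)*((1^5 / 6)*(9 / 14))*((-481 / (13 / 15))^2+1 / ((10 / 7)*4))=12321007 / 480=25668.76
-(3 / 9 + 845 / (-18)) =839 / 18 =46.61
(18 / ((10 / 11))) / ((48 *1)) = 33 / 80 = 0.41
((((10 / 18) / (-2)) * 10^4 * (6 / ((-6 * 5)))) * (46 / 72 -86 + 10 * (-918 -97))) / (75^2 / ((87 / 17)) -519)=-6678573125 / 681372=-9801.65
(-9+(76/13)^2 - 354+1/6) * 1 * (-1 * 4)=666514/507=1314.62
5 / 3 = 1.67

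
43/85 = 0.51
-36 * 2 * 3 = -216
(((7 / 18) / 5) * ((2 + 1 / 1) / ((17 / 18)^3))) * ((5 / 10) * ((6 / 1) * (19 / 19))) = 20412 / 24565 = 0.83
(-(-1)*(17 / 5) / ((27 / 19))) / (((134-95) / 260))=1292 / 81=15.95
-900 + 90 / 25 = -4482 / 5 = -896.40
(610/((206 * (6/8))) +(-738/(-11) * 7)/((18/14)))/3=1254982/10197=123.07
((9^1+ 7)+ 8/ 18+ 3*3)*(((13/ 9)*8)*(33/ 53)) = 261976/ 1431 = 183.07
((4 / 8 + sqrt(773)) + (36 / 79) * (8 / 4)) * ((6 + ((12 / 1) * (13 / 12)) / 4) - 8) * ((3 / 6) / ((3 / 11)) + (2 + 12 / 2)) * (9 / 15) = 13157 / 1264 + 59 * sqrt(773) / 8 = 215.46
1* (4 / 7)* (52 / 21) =208 / 147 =1.41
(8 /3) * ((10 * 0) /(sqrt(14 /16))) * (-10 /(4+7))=0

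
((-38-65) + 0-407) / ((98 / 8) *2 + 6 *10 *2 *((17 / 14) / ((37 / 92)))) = -264180 / 200371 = -1.32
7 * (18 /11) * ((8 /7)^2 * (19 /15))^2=2957312 /94325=31.35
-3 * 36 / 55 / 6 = -18 / 55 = -0.33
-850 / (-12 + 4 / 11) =4675 / 64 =73.05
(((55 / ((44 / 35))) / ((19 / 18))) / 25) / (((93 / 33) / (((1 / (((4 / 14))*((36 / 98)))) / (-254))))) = -26411 / 1196848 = -0.02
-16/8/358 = -1/179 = -0.01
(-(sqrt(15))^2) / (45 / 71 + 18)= -355 / 441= -0.80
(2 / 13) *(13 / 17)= 2 / 17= 0.12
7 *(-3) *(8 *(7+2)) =-1512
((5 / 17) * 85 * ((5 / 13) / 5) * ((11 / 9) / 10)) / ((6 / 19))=1045 / 1404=0.74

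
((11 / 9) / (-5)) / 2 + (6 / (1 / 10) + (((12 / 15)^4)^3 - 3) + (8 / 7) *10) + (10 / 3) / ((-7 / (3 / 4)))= 1046174152108 / 15380859375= 68.02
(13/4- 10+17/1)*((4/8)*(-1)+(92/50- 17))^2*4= 10054.66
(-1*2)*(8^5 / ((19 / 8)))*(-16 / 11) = 8388608 / 209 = 40136.88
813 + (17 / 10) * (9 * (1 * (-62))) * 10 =-8673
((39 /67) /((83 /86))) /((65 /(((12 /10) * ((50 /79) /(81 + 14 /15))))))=0.00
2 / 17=0.12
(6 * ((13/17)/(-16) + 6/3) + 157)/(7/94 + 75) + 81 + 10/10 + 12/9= 123204245/1439628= 85.58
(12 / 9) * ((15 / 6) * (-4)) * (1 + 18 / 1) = -760 / 3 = -253.33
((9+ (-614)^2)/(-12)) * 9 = -1131015/4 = -282753.75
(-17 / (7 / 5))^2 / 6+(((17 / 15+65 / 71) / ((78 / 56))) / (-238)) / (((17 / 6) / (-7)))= 3214074261 / 130706030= 24.59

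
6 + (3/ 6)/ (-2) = 23/ 4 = 5.75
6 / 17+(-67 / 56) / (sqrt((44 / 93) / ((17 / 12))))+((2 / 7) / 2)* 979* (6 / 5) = 100068 / 595 - 67* sqrt(5797) / 2464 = 166.11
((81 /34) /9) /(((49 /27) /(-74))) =-8991 /833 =-10.79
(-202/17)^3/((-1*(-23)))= -8242408/112999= -72.94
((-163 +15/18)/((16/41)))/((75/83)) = -3311119/7200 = -459.88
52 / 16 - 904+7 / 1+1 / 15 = -53621 / 60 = -893.68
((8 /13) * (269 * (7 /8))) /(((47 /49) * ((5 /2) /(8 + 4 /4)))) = 1660806 /3055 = 543.64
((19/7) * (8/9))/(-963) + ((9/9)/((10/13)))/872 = -536743/529033680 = -0.00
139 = 139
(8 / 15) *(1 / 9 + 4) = 296 / 135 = 2.19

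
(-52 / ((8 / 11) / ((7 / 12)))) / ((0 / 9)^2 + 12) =-1001 / 288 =-3.48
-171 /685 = -0.25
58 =58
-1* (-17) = 17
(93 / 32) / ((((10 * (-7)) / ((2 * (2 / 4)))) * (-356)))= 93 / 797440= 0.00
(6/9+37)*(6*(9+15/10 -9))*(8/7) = 2712/7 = 387.43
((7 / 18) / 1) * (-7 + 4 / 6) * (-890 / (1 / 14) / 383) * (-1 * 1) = -828590 / 10341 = -80.13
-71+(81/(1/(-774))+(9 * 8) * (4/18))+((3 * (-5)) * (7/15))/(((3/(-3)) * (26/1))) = -1631467/26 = -62748.73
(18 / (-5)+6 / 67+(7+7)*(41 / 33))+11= 275087 / 11055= 24.88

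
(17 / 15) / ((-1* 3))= -17 / 45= -0.38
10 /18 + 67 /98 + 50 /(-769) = 796417 /678258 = 1.17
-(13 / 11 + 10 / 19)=-357 / 209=-1.71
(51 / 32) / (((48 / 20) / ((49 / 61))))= 4165 / 7808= 0.53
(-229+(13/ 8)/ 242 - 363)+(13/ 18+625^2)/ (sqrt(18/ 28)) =-1146099/ 1936+7031263 *sqrt(14)/ 54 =486603.88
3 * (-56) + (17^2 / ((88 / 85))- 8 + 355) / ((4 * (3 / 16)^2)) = 141392 / 33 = 4284.61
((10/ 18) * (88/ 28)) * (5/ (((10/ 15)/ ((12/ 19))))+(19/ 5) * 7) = 54.72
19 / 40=0.48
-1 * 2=-2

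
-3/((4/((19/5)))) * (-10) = 28.50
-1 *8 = -8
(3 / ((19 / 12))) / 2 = 18 / 19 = 0.95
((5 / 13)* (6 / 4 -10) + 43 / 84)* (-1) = 3011 / 1092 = 2.76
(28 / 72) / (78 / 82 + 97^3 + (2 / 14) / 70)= 0.00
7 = 7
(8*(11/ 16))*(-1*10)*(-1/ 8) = 55/ 8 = 6.88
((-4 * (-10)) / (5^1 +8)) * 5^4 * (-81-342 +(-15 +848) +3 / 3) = 10275000 / 13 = 790384.62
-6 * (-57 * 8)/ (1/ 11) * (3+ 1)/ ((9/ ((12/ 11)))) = 14592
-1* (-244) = 244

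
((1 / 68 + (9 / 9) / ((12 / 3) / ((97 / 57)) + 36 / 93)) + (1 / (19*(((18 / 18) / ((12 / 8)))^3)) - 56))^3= -400460123966053225260311 / 2349814964715191232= -170421.98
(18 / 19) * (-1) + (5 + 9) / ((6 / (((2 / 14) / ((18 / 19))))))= -611 / 1026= -0.60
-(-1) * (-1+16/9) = 7/9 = 0.78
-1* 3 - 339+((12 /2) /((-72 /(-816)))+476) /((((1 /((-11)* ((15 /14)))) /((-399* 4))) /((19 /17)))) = 11436138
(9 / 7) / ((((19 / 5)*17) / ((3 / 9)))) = 15 / 2261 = 0.01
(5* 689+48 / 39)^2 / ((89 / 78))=12042777606 / 1157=10408623.69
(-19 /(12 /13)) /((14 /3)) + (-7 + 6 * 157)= 52113 /56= 930.59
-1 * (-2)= 2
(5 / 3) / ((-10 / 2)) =-1 / 3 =-0.33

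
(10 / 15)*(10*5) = 100 / 3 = 33.33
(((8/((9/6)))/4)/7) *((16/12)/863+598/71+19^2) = 271628660/3860199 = 70.37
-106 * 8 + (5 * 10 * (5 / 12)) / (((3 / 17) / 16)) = 1040.89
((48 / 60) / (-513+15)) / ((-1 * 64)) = 1 / 39840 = 0.00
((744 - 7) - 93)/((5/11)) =7084/5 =1416.80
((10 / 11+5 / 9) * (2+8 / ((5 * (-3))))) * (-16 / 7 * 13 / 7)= -12064 / 1323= -9.12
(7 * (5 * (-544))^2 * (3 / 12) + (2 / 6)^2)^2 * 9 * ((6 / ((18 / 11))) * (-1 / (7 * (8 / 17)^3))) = -733797434654506306843 / 96768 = -7583058807193558.89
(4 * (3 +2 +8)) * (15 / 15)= 52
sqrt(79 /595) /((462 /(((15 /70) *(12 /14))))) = 3 *sqrt(47005) /4489870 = 0.00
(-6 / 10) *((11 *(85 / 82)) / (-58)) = 561 / 4756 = 0.12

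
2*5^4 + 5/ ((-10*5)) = 12499/ 10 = 1249.90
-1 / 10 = -0.10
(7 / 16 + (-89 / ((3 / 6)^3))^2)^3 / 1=533630979441701260631 / 4096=130281000840259096.83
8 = 8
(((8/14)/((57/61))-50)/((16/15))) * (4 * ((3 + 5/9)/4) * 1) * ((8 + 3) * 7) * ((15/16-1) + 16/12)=-33056815/2052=-16109.56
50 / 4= 25 / 2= 12.50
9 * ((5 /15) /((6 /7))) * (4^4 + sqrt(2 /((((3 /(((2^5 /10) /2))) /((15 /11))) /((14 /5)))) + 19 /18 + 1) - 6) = 7 * sqrt(667370) /660 + 875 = 883.66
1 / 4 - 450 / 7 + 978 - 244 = 669.96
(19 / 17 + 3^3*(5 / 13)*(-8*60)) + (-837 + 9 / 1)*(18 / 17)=-5860.20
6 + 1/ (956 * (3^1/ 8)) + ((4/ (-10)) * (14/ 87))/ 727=151233156/ 25194185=6.00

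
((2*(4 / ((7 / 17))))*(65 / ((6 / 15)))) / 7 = 22100 / 49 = 451.02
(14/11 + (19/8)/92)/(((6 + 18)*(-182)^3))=-0.00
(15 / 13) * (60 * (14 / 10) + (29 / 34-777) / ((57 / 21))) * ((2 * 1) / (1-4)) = 652295 / 4199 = 155.35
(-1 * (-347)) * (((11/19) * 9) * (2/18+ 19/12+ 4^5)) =140942725/76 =1854509.54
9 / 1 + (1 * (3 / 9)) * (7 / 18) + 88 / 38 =11.45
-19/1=-19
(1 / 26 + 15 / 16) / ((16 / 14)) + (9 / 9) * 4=4.85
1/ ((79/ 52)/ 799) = 41548/ 79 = 525.92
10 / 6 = 5 / 3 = 1.67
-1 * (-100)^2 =-10000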